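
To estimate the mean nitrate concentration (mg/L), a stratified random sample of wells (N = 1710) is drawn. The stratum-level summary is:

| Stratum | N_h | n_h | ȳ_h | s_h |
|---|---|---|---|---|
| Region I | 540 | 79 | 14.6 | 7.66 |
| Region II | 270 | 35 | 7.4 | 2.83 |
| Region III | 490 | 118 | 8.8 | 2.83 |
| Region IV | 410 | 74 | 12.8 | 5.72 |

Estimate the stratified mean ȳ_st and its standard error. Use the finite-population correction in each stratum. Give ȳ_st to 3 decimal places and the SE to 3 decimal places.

ȳ_st ≈ 11.370, SE ≈ 0.305

ȳ_st = Σ W_h ȳ_h = (540·14.6 + 270·7.4 + 490·8.8 + 410·12.8)/1710 = 11.36959
V̂(ȳ_st) = Σ W_h² (1 − n_h/N_h) s_h²/n_h, with W_h = N_h/N and N = 1710:
  stratum Region I: (540/1710)²·(1 − 79/540)·7.66²/79 = 0.0632314
  stratum Region II: (270/1710)²·(1 − 35/270)·2.83²/35 = 0.00496529
  stratum Region III: (490/1710)²·(1 − 118/490)·2.83²/118 = 0.00423095
  stratum Region IV: (410/1710)²·(1 − 74/410)·5.72²/74 = 0.0208301
V̂(ȳ_st) = 0.0932577
SE(ȳ_st) = √0.0932577 = 0.305381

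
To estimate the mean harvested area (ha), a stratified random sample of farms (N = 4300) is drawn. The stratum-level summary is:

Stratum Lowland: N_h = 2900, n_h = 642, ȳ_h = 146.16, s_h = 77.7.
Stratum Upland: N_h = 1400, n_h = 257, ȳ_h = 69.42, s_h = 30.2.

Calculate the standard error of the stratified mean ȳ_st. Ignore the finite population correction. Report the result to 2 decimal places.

V̂(ȳ_st) = Σ W_h² s_h²/n_h, with W_h = N_h/N and N = 4300:
  stratum Lowland: (2900/4300)²·77.7²/642 = 4.27726
  stratum Upland: (1400/4300)²·30.2²/257 = 0.376184
V̂(ȳ_st) = 4.65345
SE(ȳ_st) = √4.65345 = 2.15719

SE(ȳ_st) ≈ 2.16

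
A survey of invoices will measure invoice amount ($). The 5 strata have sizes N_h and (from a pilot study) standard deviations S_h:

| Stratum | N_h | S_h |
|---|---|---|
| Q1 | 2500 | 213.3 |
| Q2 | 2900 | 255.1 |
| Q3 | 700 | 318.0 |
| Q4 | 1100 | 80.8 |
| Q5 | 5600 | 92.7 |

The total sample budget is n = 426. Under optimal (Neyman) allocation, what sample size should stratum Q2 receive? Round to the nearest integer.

Neyman allocation: n_h = n · N_h S_h / Σ N_i S_i, with n = 426.
  stratum Q1: N_h·S_h = 2500·213.3 = 533250.00
  stratum Q2: N_h·S_h = 2900·255.1 = 739790.00
  stratum Q3: N_h·S_h = 700·318.0 = 222600.00
  stratum Q4: N_h·S_h = 1100·80.8 = 88880.00
  stratum Q5: N_h·S_h = 5600·92.7 = 519120.00
Σ N_h S_h = 2103640.00
n for stratum Q2 = 426·739790.00/2103640.00 = 149.812 → 150

150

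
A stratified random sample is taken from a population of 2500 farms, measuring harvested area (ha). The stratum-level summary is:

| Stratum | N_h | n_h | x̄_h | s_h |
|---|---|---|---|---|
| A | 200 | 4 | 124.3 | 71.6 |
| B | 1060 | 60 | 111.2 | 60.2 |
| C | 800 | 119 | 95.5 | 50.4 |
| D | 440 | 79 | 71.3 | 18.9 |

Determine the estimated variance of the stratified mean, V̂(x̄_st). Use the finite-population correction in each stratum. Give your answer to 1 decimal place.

V̂(x̄_st) = Σ W_h² (1 − n_h/N_h) s_h²/n_h, with W_h = N_h/N and N = 2500:
  stratum A: (200/2500)²·(1 − 4/200)·71.6²/4 = 8.03845
  stratum B: (1060/2500)²·(1 − 60/1060)·60.2²/60 = 10.244
  stratum C: (800/2500)²·(1 − 119/800)·50.4²/119 = 1.86068
  stratum D: (440/2500)²·(1 − 79/440)·18.9²/79 = 0.114915
V̂(x̄_st) = 20.258

V̂(x̄_st) ≈ 20.3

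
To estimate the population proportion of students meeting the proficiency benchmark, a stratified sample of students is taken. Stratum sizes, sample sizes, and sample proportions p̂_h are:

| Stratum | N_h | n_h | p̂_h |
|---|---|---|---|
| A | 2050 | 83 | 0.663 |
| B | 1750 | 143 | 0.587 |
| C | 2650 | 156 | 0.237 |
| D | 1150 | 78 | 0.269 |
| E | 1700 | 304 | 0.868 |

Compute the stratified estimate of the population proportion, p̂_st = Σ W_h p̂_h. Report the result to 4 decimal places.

N = 9300; stratum weights W_h = N_h/N.
p̂_st = Σ W_h p̂_h = (2050·0.663 + 1750·0.587 + 2650·0.237 + 1150·0.269 + 1700·0.868)/9300 = 0.51606

p̂_st ≈ 0.5161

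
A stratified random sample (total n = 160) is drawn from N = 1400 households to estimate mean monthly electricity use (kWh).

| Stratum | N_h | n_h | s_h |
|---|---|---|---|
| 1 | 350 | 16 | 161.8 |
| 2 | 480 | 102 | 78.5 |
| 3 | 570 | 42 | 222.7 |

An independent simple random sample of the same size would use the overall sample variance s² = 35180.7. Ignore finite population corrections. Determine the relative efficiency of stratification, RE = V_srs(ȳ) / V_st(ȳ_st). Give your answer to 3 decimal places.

V̂(ȳ_st) = Σ W_h² s_h²/n_h, with W_h = N_h/N and N = 1400:
  stratum 1: (350/1400)²·161.8²/16 = 102.263
  stratum 2: (480/1400)²·78.5²/102 = 7.10175
  stratum 3: (570/1400)²·222.7²/42 = 195.742
V_st = 305.107
V_srs = s²/n = 35180.7/160 = 219.879
Relative efficiency = V_srs / V_st = 219.879/305.107 = 0.7207

RE ≈ 0.721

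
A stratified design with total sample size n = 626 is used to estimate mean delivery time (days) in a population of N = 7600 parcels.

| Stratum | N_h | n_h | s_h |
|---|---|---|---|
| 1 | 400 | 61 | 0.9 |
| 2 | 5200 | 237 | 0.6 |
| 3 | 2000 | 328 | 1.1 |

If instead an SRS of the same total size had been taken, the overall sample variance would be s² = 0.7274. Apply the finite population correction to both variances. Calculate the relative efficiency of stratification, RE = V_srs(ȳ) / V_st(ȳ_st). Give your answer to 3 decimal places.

V̂(ȳ_st) = Σ W_h² (1 − n_h/N_h) s_h²/n_h, with W_h = N_h/N and N = 7600:
  stratum 1: (400/7600)²·(1 − 61/400)·0.9²/61 = 3.11737e-05
  stratum 2: (5200/7600)²·(1 − 237/5200)·0.6²/237 = 0.000678695
  stratum 3: (2000/7600)²·(1 − 328/2000)·1.1²/328 = 0.000213575
V_st = 0.000923444
V_srs = (1 − 626/7600)·0.7274/626 = 0.00106627
Relative efficiency = V_srs / V_st = 0.00106627/0.000923444 = 1.1547

RE ≈ 1.155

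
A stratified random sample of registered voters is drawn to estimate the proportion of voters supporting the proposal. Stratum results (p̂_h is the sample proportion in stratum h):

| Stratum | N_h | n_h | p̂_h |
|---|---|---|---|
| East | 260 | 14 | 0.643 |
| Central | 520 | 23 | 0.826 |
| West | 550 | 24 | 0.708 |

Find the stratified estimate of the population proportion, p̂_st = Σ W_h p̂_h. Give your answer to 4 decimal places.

p̂_st ≈ 0.7414

N = 1330; stratum weights W_h = N_h/N.
p̂_st = Σ W_h p̂_h = (260·0.643 + 520·0.826 + 550·0.708)/1330 = 0.74143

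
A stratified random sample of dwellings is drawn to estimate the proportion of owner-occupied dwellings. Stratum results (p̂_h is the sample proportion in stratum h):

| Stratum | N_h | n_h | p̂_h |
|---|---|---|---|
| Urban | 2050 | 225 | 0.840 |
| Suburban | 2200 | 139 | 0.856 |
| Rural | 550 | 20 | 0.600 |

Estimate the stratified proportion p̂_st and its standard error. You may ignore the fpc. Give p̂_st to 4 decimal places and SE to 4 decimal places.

p̂_st ≈ 0.8198, SE ≈ 0.0215

N = 4800; stratum weights W_h = N_h/N.
p̂_st = Σ W_h p̂_h = (2050·0.840 + 2200·0.856 + 550·0.600)/4800 = 0.81983
V̂(p̂_st) = Σ W_h² p̂_h(1−p̂_h)/(n_h−1):
  stratum Urban: (2050/4800)²·0.840·0.160/224 = 0.00010944
  stratum Suburban: (2200/4800)²·0.856·0.144/138 = 0.000187638
  stratum Rural: (550/4800)²·0.600·0.400/19 = 0.000165844
V̂(p̂_st) = 0.000462922; SE = √V̂ = 0.0215156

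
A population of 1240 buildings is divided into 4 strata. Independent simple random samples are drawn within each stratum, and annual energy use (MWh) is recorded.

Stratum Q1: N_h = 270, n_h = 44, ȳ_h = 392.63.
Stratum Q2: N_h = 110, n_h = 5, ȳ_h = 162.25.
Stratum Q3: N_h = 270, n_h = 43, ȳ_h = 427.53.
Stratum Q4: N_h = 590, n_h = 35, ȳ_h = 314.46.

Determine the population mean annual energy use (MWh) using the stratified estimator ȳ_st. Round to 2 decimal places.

ȳ_st ≈ 342.60

N = Σ N_h = 1240. Stratum weights W_h = N_h/N.
ȳ_st = (270·392.63 + 110·162.25 + 270·427.53 + 590·314.46) / 1240 = 342.5985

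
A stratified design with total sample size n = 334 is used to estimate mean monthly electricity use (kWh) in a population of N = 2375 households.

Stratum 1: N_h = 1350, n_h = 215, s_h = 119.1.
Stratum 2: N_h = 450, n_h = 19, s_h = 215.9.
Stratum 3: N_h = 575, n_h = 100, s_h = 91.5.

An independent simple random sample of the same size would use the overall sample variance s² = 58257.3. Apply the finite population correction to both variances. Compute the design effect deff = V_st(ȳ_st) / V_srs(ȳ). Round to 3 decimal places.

deff ≈ 0.709

V̂(ȳ_st) = Σ W_h² (1 − n_h/N_h) s_h²/n_h, with W_h = N_h/N and N = 2375:
  stratum 1: (1350/2375)²·(1 − 215/1350)·119.1²/215 = 17.922
  stratum 2: (450/2375)²·(1 − 19/450)·215.9²/19 = 84.3557
  stratum 3: (575/2375)²·(1 − 100/575)·91.5²/100 = 4.05393
V_st = 106.332
V_srs = (1 − 334/2375)·58257.3/334 = 149.894
deff = V_st / V_srs = 106.332/149.894 = 0.7094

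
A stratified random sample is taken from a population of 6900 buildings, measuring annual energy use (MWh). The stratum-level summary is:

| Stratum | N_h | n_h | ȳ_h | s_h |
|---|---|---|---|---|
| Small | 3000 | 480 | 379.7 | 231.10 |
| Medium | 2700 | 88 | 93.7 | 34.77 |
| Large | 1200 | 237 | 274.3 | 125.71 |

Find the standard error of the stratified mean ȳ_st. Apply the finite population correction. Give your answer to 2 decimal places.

SE(ȳ_st) ≈ 4.62

V̂(ȳ_st) = Σ W_h² (1 − n_h/N_h) s_h²/n_h, with W_h = N_h/N and N = 6900:
  stratum Small: (3000/6900)²·(1 − 480/3000)·231.10²/480 = 17.6678
  stratum Medium: (2700/6900)²·(1 − 88/2700)·34.77²/88 = 2.035
  stratum Large: (1200/6900)²·(1 − 237/1200)·125.71²/237 = 1.61846
V̂(ȳ_st) = 21.3213
SE(ȳ_st) = √21.3213 = 4.61749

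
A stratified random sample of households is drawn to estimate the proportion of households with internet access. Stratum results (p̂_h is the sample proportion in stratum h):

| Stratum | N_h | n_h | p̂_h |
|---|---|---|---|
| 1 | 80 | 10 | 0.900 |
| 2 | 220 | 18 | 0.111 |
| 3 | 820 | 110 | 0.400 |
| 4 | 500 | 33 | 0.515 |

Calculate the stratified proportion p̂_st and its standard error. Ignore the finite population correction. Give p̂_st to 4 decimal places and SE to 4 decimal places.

N = 1620; stratum weights W_h = N_h/N.
p̂_st = Σ W_h p̂_h = (80·0.900 + 220·0.111 + 820·0.400 + 500·0.515)/1620 = 0.42094
V̂(p̂_st) = Σ W_h² p̂_h(1−p̂_h)/(n_h−1):
  stratum 1: (80/1620)²·0.900·0.100/9 = 2.43865e-05
  stratum 2: (220/1620)²·0.111·0.889/17 = 0.000107051
  stratum 3: (820/1620)²·0.400·0.600/109 = 0.000564134
  stratum 4: (500/1620)²·0.515·0.485/32 = 0.000743548
V̂(p̂_st) = 0.00143912; SE = √V̂ = 0.0379357

p̂_st ≈ 0.4209, SE ≈ 0.0379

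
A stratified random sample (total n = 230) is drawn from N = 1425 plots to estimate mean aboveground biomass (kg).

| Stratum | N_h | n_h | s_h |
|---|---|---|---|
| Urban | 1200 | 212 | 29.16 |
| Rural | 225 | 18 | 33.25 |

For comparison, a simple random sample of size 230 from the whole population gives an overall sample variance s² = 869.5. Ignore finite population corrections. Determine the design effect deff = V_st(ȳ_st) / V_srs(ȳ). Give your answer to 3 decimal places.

deff ≈ 1.157

V̂(ȳ_st) = Σ W_h² s_h²/n_h, with W_h = N_h/N and N = 1425:
  stratum Urban: (1200/1425)²·29.16²/212 = 2.84428
  stratum Rural: (225/1425)²·33.25²/18 = 1.53125
V_st = 4.37553
V_srs = s²/n = 869.5/230 = 3.78043
deff = V_st / V_srs = 4.37553/3.78043 = 1.1574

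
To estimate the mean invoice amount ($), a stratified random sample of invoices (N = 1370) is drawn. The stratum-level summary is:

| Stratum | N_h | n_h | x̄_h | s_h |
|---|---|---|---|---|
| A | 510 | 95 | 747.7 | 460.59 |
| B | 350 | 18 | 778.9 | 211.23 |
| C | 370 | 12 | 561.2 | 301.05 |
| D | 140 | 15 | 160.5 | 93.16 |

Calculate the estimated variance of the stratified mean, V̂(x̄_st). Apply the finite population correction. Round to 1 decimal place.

V̂(x̄_st) ≈ 943.7

V̂(x̄_st) = Σ W_h² (1 − n_h/N_h) s_h²/n_h, with W_h = N_h/N and N = 1370:
  stratum A: (510/1370)²·(1 − 95/510)·460.59²/95 = 251.816
  stratum B: (350/1370)²·(1 − 18/350)·211.23²/18 = 153.463
  stratum C: (370/1370)²·(1 − 12/370)·301.05²/12 = 533.015
  stratum D: (140/1370)²·(1 − 15/140)·93.16²/15 = 5.39467
V̂(x̄_st) = 943.688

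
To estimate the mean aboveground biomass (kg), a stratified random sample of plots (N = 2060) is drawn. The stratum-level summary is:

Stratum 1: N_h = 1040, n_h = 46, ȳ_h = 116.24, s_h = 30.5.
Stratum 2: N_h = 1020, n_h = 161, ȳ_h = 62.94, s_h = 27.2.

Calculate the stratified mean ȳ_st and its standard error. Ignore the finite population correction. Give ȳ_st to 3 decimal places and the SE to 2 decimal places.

ȳ_st ≈ 89.849, SE ≈ 2.51

ȳ_st = Σ W_h ȳ_h = (1040·116.24 + 1020·62.94)/2060 = 89.84874
V̂(ȳ_st) = Σ W_h² s_h²/n_h, with W_h = N_h/N and N = 2060:
  stratum 1: (1040/2060)²·30.5²/46 = 5.15435
  stratum 2: (1020/2060)²·27.2²/161 = 1.12662
V̂(ȳ_st) = 6.28097
SE(ȳ_st) = √6.28097 = 2.50619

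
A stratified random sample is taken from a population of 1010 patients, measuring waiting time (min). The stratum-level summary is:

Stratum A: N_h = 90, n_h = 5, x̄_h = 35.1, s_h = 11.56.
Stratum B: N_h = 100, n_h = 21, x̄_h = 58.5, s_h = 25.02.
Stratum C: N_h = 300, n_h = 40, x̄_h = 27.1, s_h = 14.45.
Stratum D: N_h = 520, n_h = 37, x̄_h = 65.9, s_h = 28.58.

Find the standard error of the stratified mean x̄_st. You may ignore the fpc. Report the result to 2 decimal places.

SE(x̄_st) ≈ 2.61

V̂(x̄_st) = Σ W_h² s_h²/n_h, with W_h = N_h/N and N = 1010:
  stratum A: (90/1010)²·11.56²/5 = 0.212221
  stratum B: (100/1010)²·25.02²/21 = 0.292222
  stratum C: (300/1010)²·14.45²/40 = 0.460549
  stratum D: (520/1010)²·28.58²/37 = 5.85176
V̂(x̄_st) = 6.81675
SE(x̄_st) = √6.81675 = 2.61089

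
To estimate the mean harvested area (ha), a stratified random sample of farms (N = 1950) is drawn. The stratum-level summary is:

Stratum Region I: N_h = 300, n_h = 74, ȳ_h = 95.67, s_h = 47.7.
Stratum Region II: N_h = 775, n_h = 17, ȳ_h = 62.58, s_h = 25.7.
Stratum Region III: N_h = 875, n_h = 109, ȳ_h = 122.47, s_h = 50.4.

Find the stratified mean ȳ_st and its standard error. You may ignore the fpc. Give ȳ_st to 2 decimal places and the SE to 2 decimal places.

ȳ_st = Σ W_h ȳ_h = (300·95.67 + 775·62.58 + 875·122.47)/1950 = 94.54449
V̂(ȳ_st) = Σ W_h² s_h²/n_h, with W_h = N_h/N and N = 1950:
  stratum Region I: (300/1950)²·47.7²/74 = 0.727743
  stratum Region II: (775/1950)²·25.7²/17 = 6.13693
  stratum Region III: (875/1950)²·50.4²/109 = 4.69225
V̂(ȳ_st) = 11.5569
SE(ȳ_st) = √11.5569 = 3.39955

ȳ_st ≈ 94.54, SE ≈ 3.40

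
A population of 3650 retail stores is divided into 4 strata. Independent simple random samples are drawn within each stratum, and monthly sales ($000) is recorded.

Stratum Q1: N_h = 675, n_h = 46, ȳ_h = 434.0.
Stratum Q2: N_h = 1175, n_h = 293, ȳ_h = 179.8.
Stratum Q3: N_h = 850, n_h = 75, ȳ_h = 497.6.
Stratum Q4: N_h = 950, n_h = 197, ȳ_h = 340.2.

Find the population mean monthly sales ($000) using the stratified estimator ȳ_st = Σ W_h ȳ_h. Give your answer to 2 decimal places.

N = Σ N_h = 3650. Stratum weights W_h = N_h/N.
ȳ_st = (675·434.0 + 1175·179.8 + 850·497.6 + 950·340.2) / 3650 = 342.5658

ȳ_st ≈ 342.57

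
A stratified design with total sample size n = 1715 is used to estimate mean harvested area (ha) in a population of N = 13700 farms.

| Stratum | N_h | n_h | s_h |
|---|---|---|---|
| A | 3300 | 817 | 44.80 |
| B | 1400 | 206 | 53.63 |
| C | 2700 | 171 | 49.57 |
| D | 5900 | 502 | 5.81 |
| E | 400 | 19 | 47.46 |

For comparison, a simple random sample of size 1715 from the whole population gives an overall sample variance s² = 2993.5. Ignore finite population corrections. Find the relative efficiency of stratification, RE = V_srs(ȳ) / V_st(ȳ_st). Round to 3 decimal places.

V̂(ȳ_st) = Σ W_h² s_h²/n_h, with W_h = N_h/N and N = 13700:
  stratum A: (3300/13700)²·44.80²/817 = 0.142535
  stratum B: (1400/13700)²·53.63²/206 = 0.145802
  stratum C: (2700/13700)²·49.57²/171 = 0.558121
  stratum D: (5900/13700)²·5.81²/502 = 0.0124713
  stratum E: (400/13700)²·47.46²/19 = 0.10106
V_st = 0.959989
V_srs = s²/n = 2993.5/1715 = 1.74548
Relative efficiency = V_srs / V_st = 1.74548/0.959989 = 1.8182

RE ≈ 1.818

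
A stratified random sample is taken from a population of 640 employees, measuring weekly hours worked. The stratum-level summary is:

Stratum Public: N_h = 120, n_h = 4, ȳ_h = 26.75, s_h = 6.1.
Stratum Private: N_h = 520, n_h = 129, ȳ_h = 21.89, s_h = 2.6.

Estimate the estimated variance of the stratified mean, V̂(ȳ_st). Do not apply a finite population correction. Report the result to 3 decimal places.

V̂(ȳ_st) = Σ W_h² s_h²/n_h, with W_h = N_h/N and N = 640:
  stratum Public: (120/640)²·6.1²/4 = 0.327041
  stratum Private: (520/640)²·2.6²/129 = 0.0345942
V̂(ȳ_st) = 0.361635

V̂(ȳ_st) ≈ 0.362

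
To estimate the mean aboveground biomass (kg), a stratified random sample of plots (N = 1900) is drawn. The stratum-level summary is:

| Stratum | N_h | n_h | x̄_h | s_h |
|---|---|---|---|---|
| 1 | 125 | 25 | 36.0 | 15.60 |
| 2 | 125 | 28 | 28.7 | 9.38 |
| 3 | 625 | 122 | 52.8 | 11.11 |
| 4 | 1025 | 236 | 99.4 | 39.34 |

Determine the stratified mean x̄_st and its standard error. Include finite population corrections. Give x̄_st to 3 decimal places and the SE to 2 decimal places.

x̄_st ≈ 75.249, SE ≈ 1.27

x̄_st = Σ W_h x̄_h = (125·36.0 + 125·28.7 + 625·52.8 + 1025·99.4)/1900 = 75.24868
V̂(x̄_st) = Σ W_h² (1 − n_h/N_h) s_h²/n_h, with W_h = N_h/N and N = 1900:
  stratum 1: (125/1900)²·(1 − 25/125)·15.60²/25 = 0.0337064
  stratum 2: (125/1900)²·(1 − 28/125)·9.38²/28 = 0.0105541
  stratum 3: (625/1900)²·(1 − 122/625)·11.11²/122 = 0.0881067
  stratum 4: (1025/1900)²·(1 − 236/1025)·39.34²/236 = 1.4691
V̂(x̄_st) = 1.60146
SE(x̄_st) = √1.60146 = 1.26549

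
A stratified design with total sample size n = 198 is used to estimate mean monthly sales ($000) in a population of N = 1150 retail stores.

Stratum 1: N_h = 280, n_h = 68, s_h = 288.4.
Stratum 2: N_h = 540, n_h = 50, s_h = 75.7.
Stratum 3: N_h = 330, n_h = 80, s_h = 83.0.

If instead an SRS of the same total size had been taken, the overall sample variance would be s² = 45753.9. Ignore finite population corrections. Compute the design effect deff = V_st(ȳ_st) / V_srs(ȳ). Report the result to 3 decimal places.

deff ≈ 0.454

V̂(ȳ_st) = Σ W_h² s_h²/n_h, with W_h = N_h/N and N = 1150:
  stratum 1: (280/1150)²·288.4²/68 = 72.5107
  stratum 2: (540/1150)²·75.7²/50 = 25.2705
  stratum 3: (330/1150)²·83.0²/80 = 7.09085
V_st = 104.872
V_srs = s²/n = 45753.9/198 = 231.08
deff = V_st / V_srs = 104.872/231.08 = 0.4538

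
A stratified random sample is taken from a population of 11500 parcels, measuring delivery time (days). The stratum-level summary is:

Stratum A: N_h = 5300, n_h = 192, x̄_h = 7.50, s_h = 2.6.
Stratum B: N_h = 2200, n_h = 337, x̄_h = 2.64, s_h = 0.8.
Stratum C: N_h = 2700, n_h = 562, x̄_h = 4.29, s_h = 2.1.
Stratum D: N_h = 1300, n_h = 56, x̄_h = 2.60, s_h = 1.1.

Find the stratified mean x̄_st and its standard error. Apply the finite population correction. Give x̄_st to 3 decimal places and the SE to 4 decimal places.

x̄_st = Σ W_h x̄_h = (5300·7.50 + 2200·2.64 + 2700·4.29 + 1300·2.60)/11500 = 5.26270
V̂(x̄_st) = Σ W_h² (1 − n_h/N_h) s_h²/n_h, with W_h = N_h/N and N = 11500:
  stratum A: (5300/11500)²·(1 − 192/5300)·2.6²/192 = 0.00720737
  stratum B: (2200/11500)²·(1 − 337/2200)·0.8²/337 = 5.88559e-05
  stratum C: (2700/11500)²·(1 − 562/2700)·2.1²/562 = 0.000342514
  stratum D: (1300/11500)²·(1 − 56/1300)·1.1²/56 = 0.00026422
V̂(x̄_st) = 0.00787295
SE(x̄_st) = √0.00787295 = 0.0887297

x̄_st ≈ 5.263, SE ≈ 0.0887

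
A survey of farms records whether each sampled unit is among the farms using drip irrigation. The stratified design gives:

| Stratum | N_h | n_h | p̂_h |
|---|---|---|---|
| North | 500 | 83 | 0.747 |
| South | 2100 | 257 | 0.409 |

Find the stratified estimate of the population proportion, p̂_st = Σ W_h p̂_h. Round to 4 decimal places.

p̂_st ≈ 0.4740

N = 2600; stratum weights W_h = N_h/N.
p̂_st = Σ W_h p̂_h = (500·0.747 + 2100·0.409)/2600 = 0.47400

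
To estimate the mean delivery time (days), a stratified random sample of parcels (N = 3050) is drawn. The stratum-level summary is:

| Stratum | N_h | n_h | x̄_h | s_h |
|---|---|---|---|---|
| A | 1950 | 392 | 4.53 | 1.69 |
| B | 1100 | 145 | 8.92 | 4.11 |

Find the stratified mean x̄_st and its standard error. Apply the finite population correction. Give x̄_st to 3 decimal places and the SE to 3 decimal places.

x̄_st = Σ W_h x̄_h = (1950·4.53 + 1100·8.92)/3050 = 6.11328
V̂(x̄_st) = Σ W_h² (1 − n_h/N_h) s_h²/n_h, with W_h = N_h/N and N = 3050:
  stratum A: (1950/3050)²·(1 − 392/1950)·1.69²/392 = 0.00237952
  stratum B: (1100/3050)²·(1 − 145/1100)·4.11²/145 = 0.0131556
V̂(x̄_st) = 0.0155352
SE(x̄_st) = √0.0155352 = 0.12464

x̄_st ≈ 6.113, SE ≈ 0.125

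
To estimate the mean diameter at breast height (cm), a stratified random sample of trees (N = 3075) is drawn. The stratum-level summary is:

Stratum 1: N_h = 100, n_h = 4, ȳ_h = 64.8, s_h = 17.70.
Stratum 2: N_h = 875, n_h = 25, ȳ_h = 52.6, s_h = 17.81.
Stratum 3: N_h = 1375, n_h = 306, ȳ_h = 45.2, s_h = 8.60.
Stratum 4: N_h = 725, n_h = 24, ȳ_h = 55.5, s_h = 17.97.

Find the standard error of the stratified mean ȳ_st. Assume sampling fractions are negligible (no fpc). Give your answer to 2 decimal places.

SE(ȳ_st) ≈ 1.38

V̂(ȳ_st) = Σ W_h² s_h²/n_h, with W_h = N_h/N and N = 3075:
  stratum 1: (100/3075)²·17.70²/4 = 0.0828316
  stratum 2: (875/3075)²·17.81²/25 = 1.02734
  stratum 3: (1375/3075)²·8.60²/306 = 0.0483271
  stratum 4: (725/3075)²·17.97²/24 = 0.747947
V̂(ȳ_st) = 1.90644
SE(ȳ_st) = √1.90644 = 1.38074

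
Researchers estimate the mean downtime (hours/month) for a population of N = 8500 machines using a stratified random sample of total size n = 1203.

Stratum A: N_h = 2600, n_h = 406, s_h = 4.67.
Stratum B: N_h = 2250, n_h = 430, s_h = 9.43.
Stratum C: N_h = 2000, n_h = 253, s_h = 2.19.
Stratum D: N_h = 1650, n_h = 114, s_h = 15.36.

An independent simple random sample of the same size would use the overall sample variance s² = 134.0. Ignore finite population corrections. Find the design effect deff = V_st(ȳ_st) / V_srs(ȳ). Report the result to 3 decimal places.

deff ≈ 0.885

V̂(ȳ_st) = Σ W_h² s_h²/n_h, with W_h = N_h/N and N = 8500:
  stratum A: (2600/8500)²·4.67²/406 = 0.00502593
  stratum B: (2250/8500)²·9.43²/430 = 0.0144905
  stratum C: (2000/8500)²·2.19²/253 = 0.00104952
  stratum D: (1650/8500)²·15.36²/114 = 0.0779844
V_st = 0.0985503
V_srs = s²/n = 134.0/1203 = 0.111388
deff = V_st / V_srs = 0.0985503/0.111388 = 0.8847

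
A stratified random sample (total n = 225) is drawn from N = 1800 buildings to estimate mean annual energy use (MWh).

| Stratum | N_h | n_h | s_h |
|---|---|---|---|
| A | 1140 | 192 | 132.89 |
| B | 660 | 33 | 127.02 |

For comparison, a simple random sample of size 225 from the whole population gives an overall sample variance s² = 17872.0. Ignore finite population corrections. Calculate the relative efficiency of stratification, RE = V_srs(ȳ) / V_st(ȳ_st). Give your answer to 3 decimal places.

V̂(ȳ_st) = Σ W_h² s_h²/n_h, with W_h = N_h/N and N = 1800:
  stratum A: (1140/1800)²·132.89²/192 = 36.8933
  stratum B: (660/1800)²·127.02²/33 = 65.7314
V_st = 102.625
V_srs = s²/n = 17872.0/225 = 79.4311
Relative efficiency = V_srs / V_st = 79.4311/102.625 = 0.7740

RE ≈ 0.774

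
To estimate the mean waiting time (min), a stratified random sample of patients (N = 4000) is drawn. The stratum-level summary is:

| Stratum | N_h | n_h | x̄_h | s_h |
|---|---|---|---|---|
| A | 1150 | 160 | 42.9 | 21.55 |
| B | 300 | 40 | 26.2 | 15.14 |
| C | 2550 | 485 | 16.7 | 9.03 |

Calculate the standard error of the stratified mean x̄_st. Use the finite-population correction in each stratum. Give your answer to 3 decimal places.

V̂(x̄_st) = Σ W_h² (1 − n_h/N_h) s_h²/n_h, with W_h = N_h/N and N = 4000:
  stratum A: (1150/4000)²·(1 − 160/1150)·21.55²/160 = 0.206532
  stratum B: (300/4000)²·(1 − 40/300)·15.14²/40 = 0.0279361
  stratum C: (2550/4000)²·(1 − 485/2550)·9.03²/485 = 0.0553317
V̂(x̄_st) = 0.2898
SE(x̄_st) = √0.2898 = 0.538331

SE(x̄_st) ≈ 0.538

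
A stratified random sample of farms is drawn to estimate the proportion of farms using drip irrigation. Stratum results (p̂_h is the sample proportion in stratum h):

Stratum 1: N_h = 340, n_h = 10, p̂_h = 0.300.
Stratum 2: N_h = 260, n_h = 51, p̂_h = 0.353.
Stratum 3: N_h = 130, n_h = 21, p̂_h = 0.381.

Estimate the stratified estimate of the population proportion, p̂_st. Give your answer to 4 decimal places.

N = 730; stratum weights W_h = N_h/N.
p̂_st = Σ W_h p̂_h = (340·0.300 + 260·0.353 + 130·0.381)/730 = 0.33330

p̂_st ≈ 0.3333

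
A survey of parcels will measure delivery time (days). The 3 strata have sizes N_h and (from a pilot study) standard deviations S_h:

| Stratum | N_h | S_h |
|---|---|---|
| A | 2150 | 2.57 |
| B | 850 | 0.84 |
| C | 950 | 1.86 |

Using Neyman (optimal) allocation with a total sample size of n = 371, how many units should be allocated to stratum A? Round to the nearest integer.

Neyman allocation: n_h = n · N_h S_h / Σ N_i S_i, with n = 371.
  stratum A: N_h·S_h = 2150·2.57 = 5525.50
  stratum B: N_h·S_h = 850·0.84 = 714.00
  stratum C: N_h·S_h = 950·1.86 = 1767.00
Σ N_h S_h = 8006.50
n for stratum A = 371·5525.50/8006.50 = 256.037 → 256

256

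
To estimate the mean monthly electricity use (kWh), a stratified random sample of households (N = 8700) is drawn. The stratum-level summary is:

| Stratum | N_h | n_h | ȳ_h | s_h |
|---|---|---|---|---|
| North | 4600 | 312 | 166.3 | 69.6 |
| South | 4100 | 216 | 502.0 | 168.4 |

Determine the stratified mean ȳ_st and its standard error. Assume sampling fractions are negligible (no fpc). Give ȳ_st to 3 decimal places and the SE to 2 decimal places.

ȳ_st = Σ W_h ȳ_h = (4600·166.3 + 4100·502.0)/8700 = 324.50345
V̂(ȳ_st) = Σ W_h² s_h²/n_h, with W_h = N_h/N and N = 8700:
  stratum North: (4600/8700)²·69.6²/312 = 4.34051
  stratum South: (4100/8700)²·168.4²/216 = 29.1581
V̂(ȳ_st) = 33.4986
SE(ȳ_st) = √33.4986 = 5.7878

ȳ_st ≈ 324.503, SE ≈ 5.79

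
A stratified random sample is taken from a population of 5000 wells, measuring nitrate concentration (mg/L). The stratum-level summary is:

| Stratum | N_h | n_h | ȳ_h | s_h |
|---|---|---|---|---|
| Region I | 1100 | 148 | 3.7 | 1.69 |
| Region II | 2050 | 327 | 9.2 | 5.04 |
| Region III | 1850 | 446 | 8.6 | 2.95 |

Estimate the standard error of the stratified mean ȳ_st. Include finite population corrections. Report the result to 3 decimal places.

SE(ȳ_st) ≈ 0.118

V̂(ȳ_st) = Σ W_h² (1 − n_h/N_h) s_h²/n_h, with W_h = N_h/N and N = 5000:
  stratum Region I: (1100/5000)²·(1 − 148/1100)·1.69²/148 = 0.000808353
  stratum Region II: (2050/5000)²·(1 − 327/2050)·5.04²/327 = 0.0109752
  stratum Region III: (1850/5000)²·(1 − 446/1850)·2.95²/446 = 0.00202725
V̂(ȳ_st) = 0.0138108
SE(ȳ_st) = √0.0138108 = 0.117519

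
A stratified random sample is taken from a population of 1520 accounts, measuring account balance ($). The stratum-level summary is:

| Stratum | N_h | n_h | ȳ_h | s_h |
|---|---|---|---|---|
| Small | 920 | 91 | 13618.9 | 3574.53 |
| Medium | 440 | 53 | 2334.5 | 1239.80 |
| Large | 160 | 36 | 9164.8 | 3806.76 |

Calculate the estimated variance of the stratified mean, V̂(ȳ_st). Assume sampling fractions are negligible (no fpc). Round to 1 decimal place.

V̂(ȳ_st) = Σ W_h² s_h²/n_h, with W_h = N_h/N and N = 1520:
  stratum Small: (920/1520)²·3574.53²/91 = 51438.1
  stratum Medium: (440/1520)²·1239.80²/53 = 2430.22
  stratum Large: (160/1520)²·3806.76²/36 = 4460.27
V̂(ȳ_st) = 58328.6

V̂(ȳ_st) ≈ 58328.6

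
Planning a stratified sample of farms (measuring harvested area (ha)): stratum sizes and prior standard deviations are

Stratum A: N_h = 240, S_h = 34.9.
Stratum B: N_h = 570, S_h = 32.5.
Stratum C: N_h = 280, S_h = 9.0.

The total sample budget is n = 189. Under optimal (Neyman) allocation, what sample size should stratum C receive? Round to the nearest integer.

16

Neyman allocation: n_h = n · N_h S_h / Σ N_i S_i, with n = 189.
  stratum A: N_h·S_h = 240·34.9 = 8376.00
  stratum B: N_h·S_h = 570·32.5 = 18525.00
  stratum C: N_h·S_h = 280·9.0 = 2520.00
Σ N_h S_h = 29421.00
n for stratum C = 189·2520.00/29421.00 = 16.188 → 16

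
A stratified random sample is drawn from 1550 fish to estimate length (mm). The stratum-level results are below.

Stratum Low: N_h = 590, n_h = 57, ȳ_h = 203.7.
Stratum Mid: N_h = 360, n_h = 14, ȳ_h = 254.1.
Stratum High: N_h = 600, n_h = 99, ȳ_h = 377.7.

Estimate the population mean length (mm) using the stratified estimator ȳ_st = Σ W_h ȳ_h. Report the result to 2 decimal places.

ȳ_st ≈ 282.76

N = Σ N_h = 1550. Stratum weights W_h = N_h/N.
ȳ_st = (590·203.7 + 360·254.1 + 600·377.7) / 1550 = 282.7606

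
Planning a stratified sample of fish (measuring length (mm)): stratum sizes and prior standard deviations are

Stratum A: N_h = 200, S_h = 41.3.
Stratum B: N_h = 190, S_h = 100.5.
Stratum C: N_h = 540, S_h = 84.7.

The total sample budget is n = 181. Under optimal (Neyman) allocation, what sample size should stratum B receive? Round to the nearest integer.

Neyman allocation: n_h = n · N_h S_h / Σ N_i S_i, with n = 181.
  stratum A: N_h·S_h = 200·41.3 = 8260.00
  stratum B: N_h·S_h = 190·100.5 = 19095.00
  stratum C: N_h·S_h = 540·84.7 = 45738.00
Σ N_h S_h = 73093.00
n for stratum B = 181·19095.00/73093.00 = 47.285 → 47

47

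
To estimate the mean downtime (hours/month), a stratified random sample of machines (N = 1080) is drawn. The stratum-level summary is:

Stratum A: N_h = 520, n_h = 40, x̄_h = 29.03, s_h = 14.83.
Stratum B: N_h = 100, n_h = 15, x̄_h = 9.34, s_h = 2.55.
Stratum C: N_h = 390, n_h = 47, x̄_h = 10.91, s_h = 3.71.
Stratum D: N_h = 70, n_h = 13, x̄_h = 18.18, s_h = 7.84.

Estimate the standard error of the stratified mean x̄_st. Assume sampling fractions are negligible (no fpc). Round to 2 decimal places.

SE(x̄_st) ≈ 1.16

V̂(x̄_st) = Σ W_h² s_h²/n_h, with W_h = N_h/N and N = 1080:
  stratum A: (520/1080)²·14.83²/40 = 1.27462
  stratum B: (100/1080)²·2.55²/15 = 0.00371656
  stratum C: (390/1080)²·3.71²/47 = 0.0381884
  stratum D: (70/1080)²·7.84²/13 = 0.0198627
V̂(x̄_st) = 1.33639
SE(x̄_st) = √1.33639 = 1.15602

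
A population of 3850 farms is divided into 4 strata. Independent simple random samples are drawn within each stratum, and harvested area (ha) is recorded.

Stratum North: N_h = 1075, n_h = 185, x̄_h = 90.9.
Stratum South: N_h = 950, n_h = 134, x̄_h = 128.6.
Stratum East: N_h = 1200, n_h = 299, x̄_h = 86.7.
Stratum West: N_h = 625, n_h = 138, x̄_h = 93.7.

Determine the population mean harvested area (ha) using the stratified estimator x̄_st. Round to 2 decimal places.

x̄_st ≈ 99.35

N = Σ N_h = 3850. Stratum weights W_h = N_h/N.
x̄_st = (1075·90.9 + 950·128.6 + 1200·86.7 + 625·93.7) / 3850 = 99.3481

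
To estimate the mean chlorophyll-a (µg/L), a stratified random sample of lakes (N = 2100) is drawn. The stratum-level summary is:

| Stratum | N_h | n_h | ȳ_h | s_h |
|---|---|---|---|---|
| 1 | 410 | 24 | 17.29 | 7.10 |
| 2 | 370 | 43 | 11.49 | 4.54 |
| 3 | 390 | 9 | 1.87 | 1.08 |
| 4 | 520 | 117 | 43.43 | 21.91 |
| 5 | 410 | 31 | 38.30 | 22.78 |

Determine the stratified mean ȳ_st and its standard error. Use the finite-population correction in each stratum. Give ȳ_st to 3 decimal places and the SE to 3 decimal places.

ȳ_st = Σ W_h ȳ_h = (410·17.29 + 370·11.49 + 390·1.87 + 520·43.43 + 410·38.30)/2100 = 23.97910
V̂(ȳ_st) = Σ W_h² (1 − n_h/N_h) s_h²/n_h, with W_h = N_h/N and N = 2100:
  stratum 1: (410/2100)²·(1 − 24/410)·7.10²/24 = 0.0753769
  stratum 2: (370/2100)²·(1 − 43/370)·4.54²/43 = 0.0131509
  stratum 3: (390/2100)²·(1 − 9/390)·1.08²/9 = 0.00436673
  stratum 4: (520/2100)²·(1 − 117/520)·21.91²/117 = 0.19497
  stratum 5: (410/2100)²·(1 − 31/410)·22.78²/31 = 0.589835
V̂(ȳ_st) = 0.877699
SE(ȳ_st) = √0.877699 = 0.936856

ȳ_st ≈ 23.979, SE ≈ 0.937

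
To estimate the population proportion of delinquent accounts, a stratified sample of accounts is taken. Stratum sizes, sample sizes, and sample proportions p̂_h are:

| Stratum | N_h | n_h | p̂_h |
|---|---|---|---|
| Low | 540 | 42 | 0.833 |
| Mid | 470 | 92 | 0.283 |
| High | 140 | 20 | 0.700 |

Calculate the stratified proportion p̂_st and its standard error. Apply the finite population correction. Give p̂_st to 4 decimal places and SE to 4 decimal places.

N = 1150; stratum weights W_h = N_h/N.
p̂_st = Σ W_h p̂_h = (540·0.833 + 470·0.283 + 140·0.700)/1150 = 0.59203
V̂(p̂_st) = Σ W_h² (1 − n_h/N_h) p̂_h(1−p̂_h)/(n_h−1):
  stratum Low: (540/1150)²·(1 − 42/540)·0.833·0.167/41 = 0.00068993
  stratum Mid: (470/1150)²·(1 − 92/470)·0.283·0.717/91 = 0.000299542
  stratum High: (140/1150)²·(1 − 20/140)·0.700·0.300/19 = 0.000140404
V̂(p̂_st) = 0.00112988; SE = √V̂ = 0.0336136

p̂_st ≈ 0.5920, SE ≈ 0.0336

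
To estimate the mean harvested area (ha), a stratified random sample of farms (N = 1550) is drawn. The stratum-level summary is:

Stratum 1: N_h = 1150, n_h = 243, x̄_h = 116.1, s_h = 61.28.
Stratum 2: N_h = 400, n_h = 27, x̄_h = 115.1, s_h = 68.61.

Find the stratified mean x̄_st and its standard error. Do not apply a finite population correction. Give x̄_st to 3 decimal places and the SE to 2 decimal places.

x̄_st ≈ 115.842, SE ≈ 4.49

x̄_st = Σ W_h x̄_h = (1150·116.1 + 400·115.1)/1550 = 115.84194
V̂(x̄_st) = Σ W_h² s_h²/n_h, with W_h = N_h/N and N = 1550:
  stratum 1: (1150/1550)²·61.28²/243 = 8.50675
  stratum 2: (400/1550)²·68.61²/27 = 11.6109
V̂(x̄_st) = 20.1177
SE(x̄_st) = √20.1177 = 4.48528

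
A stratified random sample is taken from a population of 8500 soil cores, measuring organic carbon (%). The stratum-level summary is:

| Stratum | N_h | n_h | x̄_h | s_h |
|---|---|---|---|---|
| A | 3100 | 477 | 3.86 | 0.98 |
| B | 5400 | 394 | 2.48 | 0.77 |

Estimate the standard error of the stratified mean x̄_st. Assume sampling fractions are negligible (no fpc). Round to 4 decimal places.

V̂(x̄_st) = Σ W_h² s_h²/n_h, with W_h = N_h/N and N = 8500:
  stratum A: (3100/8500)²·0.98²/477 = 0.000267805
  stratum B: (5400/8500)²·0.77²/394 = 0.000607344
V̂(x̄_st) = 0.00087515
SE(x̄_st) = √0.00087515 = 0.0295829

SE(x̄_st) ≈ 0.0296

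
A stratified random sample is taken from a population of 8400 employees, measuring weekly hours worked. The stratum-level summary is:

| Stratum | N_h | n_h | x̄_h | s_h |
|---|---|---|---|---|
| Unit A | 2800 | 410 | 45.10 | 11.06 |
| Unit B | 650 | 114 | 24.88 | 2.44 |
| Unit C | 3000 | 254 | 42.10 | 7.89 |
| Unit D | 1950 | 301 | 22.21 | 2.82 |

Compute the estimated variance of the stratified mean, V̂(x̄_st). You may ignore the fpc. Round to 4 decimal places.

V̂(x̄_st) ≈ 0.0661

V̂(x̄_st) = Σ W_h² s_h²/n_h, with W_h = N_h/N and N = 8400:
  stratum Unit A: (2800/8400)²·11.06²/410 = 0.03315
  stratum Unit B: (650/8400)²·2.44²/114 = 0.000312711
  stratum Unit C: (3000/8400)²·7.89²/254 = 0.0312611
  stratum Unit D: (1950/8400)²·2.82²/301 = 0.00142378
V̂(x̄_st) = 0.0661476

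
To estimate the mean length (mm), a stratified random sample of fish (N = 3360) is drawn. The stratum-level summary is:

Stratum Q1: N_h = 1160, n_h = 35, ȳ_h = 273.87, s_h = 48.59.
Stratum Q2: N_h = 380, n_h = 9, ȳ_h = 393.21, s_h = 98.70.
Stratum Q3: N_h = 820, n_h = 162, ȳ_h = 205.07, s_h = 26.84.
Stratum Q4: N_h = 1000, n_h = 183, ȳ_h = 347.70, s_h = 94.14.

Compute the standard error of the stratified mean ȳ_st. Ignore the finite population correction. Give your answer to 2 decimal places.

V̂(ȳ_st) = Σ W_h² s_h²/n_h, with W_h = N_h/N and N = 3360:
  stratum Q1: (1160/3360)²·48.59²/35 = 8.04013
  stratum Q2: (380/3360)²·98.70²/9 = 13.8446
  stratum Q3: (820/3360)²·26.84²/162 = 0.26485
  stratum Q4: (1000/3360)²·94.14²/183 = 4.28962
V̂(ȳ_st) = 26.4392
SE(ȳ_st) = √26.4392 = 5.14191

SE(ȳ_st) ≈ 5.14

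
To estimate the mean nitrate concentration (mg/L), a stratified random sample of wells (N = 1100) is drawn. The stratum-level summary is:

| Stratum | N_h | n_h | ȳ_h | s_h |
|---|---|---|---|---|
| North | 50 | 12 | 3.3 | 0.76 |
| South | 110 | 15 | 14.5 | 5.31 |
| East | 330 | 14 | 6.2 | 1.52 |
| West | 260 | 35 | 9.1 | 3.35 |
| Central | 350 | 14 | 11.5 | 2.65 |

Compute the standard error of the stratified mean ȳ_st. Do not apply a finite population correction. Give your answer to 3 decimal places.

V̂(ȳ_st) = Σ W_h² s_h²/n_h, with W_h = N_h/N and N = 1100:
  stratum North: (50/1100)²·0.76²/12 = 9.9449e-05
  stratum South: (110/1100)²·5.31²/15 = 0.0187974
  stratum East: (330/1100)²·1.52²/14 = 0.0148526
  stratum West: (260/1100)²·3.35²/35 = 0.0179136
  stratum Central: (350/1100)²·2.65²/14 = 0.0507825
V̂(ȳ_st) = 0.102446
SE(ȳ_st) = √0.102446 = 0.320071

SE(ȳ_st) ≈ 0.320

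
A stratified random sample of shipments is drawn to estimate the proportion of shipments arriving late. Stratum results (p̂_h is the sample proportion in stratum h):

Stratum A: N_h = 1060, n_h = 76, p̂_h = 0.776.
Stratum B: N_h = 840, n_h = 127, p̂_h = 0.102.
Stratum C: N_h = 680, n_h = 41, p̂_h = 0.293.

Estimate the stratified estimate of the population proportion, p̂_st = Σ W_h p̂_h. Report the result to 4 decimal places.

p̂_st ≈ 0.4293

N = 2580; stratum weights W_h = N_h/N.
p̂_st = Σ W_h p̂_h = (1060·0.776 + 840·0.102 + 680·0.293)/2580 = 0.42926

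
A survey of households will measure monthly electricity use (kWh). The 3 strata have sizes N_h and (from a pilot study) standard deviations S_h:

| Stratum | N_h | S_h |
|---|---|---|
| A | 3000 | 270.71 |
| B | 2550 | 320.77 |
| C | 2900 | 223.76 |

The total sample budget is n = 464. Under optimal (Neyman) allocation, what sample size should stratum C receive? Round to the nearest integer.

Neyman allocation: n_h = n · N_h S_h / Σ N_i S_i, with n = 464.
  stratum A: N_h·S_h = 3000·270.71 = 812130.00
  stratum B: N_h·S_h = 2550·320.77 = 817963.50
  stratum C: N_h·S_h = 2900·223.76 = 648904.00
Σ N_h S_h = 2278997.50
n for stratum C = 464·648904.00/2278997.50 = 132.116 → 132

132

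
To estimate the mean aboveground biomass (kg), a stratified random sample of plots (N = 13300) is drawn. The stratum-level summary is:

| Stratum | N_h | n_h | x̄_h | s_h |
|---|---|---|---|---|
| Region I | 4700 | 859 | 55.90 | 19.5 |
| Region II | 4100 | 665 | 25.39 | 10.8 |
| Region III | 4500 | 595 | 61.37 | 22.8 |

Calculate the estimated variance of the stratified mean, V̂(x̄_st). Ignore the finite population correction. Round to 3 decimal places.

V̂(x̄_st) = Σ W_h² s_h²/n_h, with W_h = N_h/N and N = 13300:
  stratum Region I: (4700/13300)²·19.5²/859 = 0.0552801
  stratum Region II: (4100/13300)²·10.8²/665 = 0.0166683
  stratum Region III: (4500/13300)²·22.8²/595 = 0.100017
V̂(x̄_st) = 0.171965

V̂(x̄_st) ≈ 0.172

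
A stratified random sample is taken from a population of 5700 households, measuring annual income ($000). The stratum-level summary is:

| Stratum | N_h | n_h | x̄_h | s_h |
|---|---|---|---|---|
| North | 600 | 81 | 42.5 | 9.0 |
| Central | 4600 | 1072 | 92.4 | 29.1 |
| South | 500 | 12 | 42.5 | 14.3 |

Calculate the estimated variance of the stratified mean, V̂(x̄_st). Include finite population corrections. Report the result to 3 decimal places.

V̂(x̄_st) ≈ 0.532

V̂(x̄_st) = Σ W_h² (1 − n_h/N_h) s_h²/n_h, with W_h = N_h/N and N = 5700:
  stratum North: (600/5700)²·(1 − 81/600)·9.0²/81 = 0.00958449
  stratum Central: (4600/5700)²·(1 − 1072/4600)·29.1²/1072 = 0.394573
  stratum South: (500/5700)²·(1 − 12/500)·14.3²/12 = 0.127977
V̂(x̄_st) = 0.532135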